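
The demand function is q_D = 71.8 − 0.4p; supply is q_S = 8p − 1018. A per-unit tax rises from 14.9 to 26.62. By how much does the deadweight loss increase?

92.69

In inverse form: demand p = 179.5 − 2.5q, supply p = 127.25 + 0.125q.
Competitive equilibrium: 179.5 − 2.5q = 127.25 + 0.125q → q* = 19.9048, p* = 129.7381.
For a per-unit tax t: Δq = t/2.625, so DWL = ½·t·(t/2.625) = t²/5.25.
At t = 14.9: DWL = 42.288. At t = 26.62: DWL = 134.976.
Increase = 134.976 − 42.288 = 92.69.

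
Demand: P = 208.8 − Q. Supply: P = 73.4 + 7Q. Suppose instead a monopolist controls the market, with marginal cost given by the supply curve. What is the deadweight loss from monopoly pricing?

Competitive equilibrium: 208.8 − Q = 73.4 + 7Q → Q* = 16.925, P* = 191.875.
Marginal revenue: MR = 208.8 − 2Q. Set MR = MC: 208.8 − 2Q = 73.4 + 7Q → Q_m = 15.0444.
Price P_m = 208.8 − 1·15.0444 = 193.7556; MC(Q_m) = 73.4 + 7·15.0444 = 178.7108.
Competitive Q* = 16.925, so ΔQ = 1.8806; wedge = 193.7556 − 178.7108 = 15.0448.
The triangle = ½ × 1.8806 × 15.0448 = 14.15.

14.15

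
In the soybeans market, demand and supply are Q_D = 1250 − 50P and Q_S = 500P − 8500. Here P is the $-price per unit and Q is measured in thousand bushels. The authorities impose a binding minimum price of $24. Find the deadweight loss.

In inverse form: demand P = 25 − 0.02Q, supply P = 17 + 0.002Q.
Competitive equilibrium: 25 − 0.02Q = 17 + 0.002Q → Q* = 363.6364, P* = 17.7273.
At the floor P = 24, quantity demanded = (25 − 24)/0.02 = 50.
Sellers' marginal cost at Q' = 50: 17 + 0.002·50 = 17.1.
ΔQ = 363.6364 − 50 = 313.6364; wedge = 24 − 17.1 = 6.9.
Deadweight loss = ½ × 313.6364 × 6.9 = $1082.05 thousand.

$1082.05 thousand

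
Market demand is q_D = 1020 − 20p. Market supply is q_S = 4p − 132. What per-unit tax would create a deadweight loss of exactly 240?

12

In inverse form: demand p = 51 − 0.05q, supply p = 33 + 0.25q.
Competitive equilibrium: 51 − 0.05q = 33 + 0.25q → q* = 60, p* = 48.
A tax t gives Δq = t/0.3 and wedge t, so DWL = t²/0.6.
t²/0.6 = 240 → t² = 144 → t = 12.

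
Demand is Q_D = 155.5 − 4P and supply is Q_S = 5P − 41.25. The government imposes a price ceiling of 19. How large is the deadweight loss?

In inverse form: demand P = 38.875 − 0.25Q, supply P = 8.25 + 0.2Q.
Competitive equilibrium: 38.875 − 0.25Q = 8.25 + 0.2Q → Q* = 68.0556, P* = 21.8611.
At the ceiling P = 19, quantity supplied = (19 − 8.25)/0.2 = 53.75.
Willingness to pay at Q' = 53.75: 38.875 − 0.25·53.75 = 25.4375.
ΔQ = 68.0556 − 53.75 = 14.3056; wedge = 25.4375 − 19 = 6.4375.
Deadweight loss = ½ × 14.3056 × 6.4375 = 46.05.

46.05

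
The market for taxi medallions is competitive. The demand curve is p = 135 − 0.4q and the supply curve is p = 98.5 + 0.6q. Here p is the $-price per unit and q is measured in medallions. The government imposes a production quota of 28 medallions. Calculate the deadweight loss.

Competitive equilibrium: 135 − 0.4q = 98.5 + 0.6q → q* = 36.5, p* = 120.4.
At q = 28: demand price = 135 − 0.4·28 = 123.8; supply price = 98.5 + 0.6·28 = 115.3.
Δq = 36.5 − 28 = 8.5; wedge = 123.8 − 115.3 = 8.5.
Deadweight loss = ½ × 8.5 × 8.5 = $36.125.

$36.125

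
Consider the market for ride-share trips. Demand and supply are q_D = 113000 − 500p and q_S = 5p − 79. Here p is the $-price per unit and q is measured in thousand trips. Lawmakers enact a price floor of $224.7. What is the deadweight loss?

$15408.94 thousand

In inverse form: demand p = 226 − 0.002q, supply p = 15.8 + 0.2q.
Competitive equilibrium: 226 − 0.002q = 15.8 + 0.2q → q* = 1040.5941, p* = 223.9188.
At the floor p = 224.7, quantity demanded = (226 − 224.7)/0.002 = 650.
Sellers' marginal cost at q' = 650: 15.8 + 0.2·650 = 145.8.
Δq = 1040.5941 − 650 = 390.5941; wedge = 224.7 − 145.8 = 78.9.
The triangle = ½ × 390.5941 × 78.9 = $15408.94 thousand.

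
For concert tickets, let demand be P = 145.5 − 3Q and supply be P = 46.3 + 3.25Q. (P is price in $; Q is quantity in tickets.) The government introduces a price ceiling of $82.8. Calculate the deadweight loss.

Competitive equilibrium: 145.5 − 3Q = 46.3 + 3.25Q → Q* = 15.872, P* = 97.884.
At the ceiling P = 82.8, quantity supplied = (82.8 − 46.3)/3.25 = 11.2308.
Willingness to pay at Q' = 11.2308: 145.5 − 3·11.2308 = 111.8076.
ΔQ = 15.872 − 11.2308 = 4.6412; wedge = 111.8076 − 82.8 = 29.0076.
The triangle = ½ × 4.6412 × 29.0076 = $67.32.

$67.32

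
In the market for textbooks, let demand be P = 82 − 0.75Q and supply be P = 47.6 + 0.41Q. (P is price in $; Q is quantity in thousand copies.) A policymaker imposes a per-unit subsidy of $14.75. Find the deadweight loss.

$93.78 thousand

Competitive equilibrium: 82 − 0.75Q = 47.6 + 0.41Q → Q* = 29.6552, P* = 59.7586.
The subsidy lowers effective supply by 14.75: P = 32.85 + 0.41Q.
New quantity: 82 − 0.75Q = 32.85 + 0.41Q → Q' = 42.3707.
Overproduction ΔQ = 42.3707 − 29.6552 = 12.7155; wedge = subsidy = 14.75.
DWL = ½ × 12.7155 × 14.75 = $93.78 thousand.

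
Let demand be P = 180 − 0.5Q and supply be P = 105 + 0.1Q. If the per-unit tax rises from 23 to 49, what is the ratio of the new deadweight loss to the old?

Competitive equilibrium: 180 − 0.5Q = 105 + 0.1Q → Q* = 125, P* = 117.5.
For a per-unit tax t: ΔQ = t/0.6, so DWL = ½·t·(t/0.6) = t²/1.2.
At t = 23: DWL = 440.833. At t = 49: DWL = 2000.833.
Ratio = (49/23)² = 4.539.

4.539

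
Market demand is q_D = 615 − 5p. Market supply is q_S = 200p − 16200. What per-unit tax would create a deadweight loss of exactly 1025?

20.5

In inverse form: demand p = 123 − 0.2q, supply p = 81 + 0.005q.
Competitive equilibrium: 123 − 0.2q = 81 + 0.005q → q* = 204.878, p* = 82.0244.
A tax t gives Δq = t/0.205 and wedge t, so DWL = t²/0.41.
t²/0.41 = 1025 → t² = 420.25 → t = 20.5.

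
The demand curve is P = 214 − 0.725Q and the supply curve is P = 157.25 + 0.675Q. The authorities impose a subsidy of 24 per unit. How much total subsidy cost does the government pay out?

1384.29

Competitive equilibrium: 214 − 0.725Q = 157.25 + 0.675Q → Q* = 40.5357, P* = 184.6116.
The subsidy lowers effective supply by 24: P = 133.25 + 0.675Q.
New quantity: 214 − 0.725Q = 133.25 + 0.675Q → Q' = 57.6786.
Total subsidy cost = 24 × 57.6786 = 1384.29.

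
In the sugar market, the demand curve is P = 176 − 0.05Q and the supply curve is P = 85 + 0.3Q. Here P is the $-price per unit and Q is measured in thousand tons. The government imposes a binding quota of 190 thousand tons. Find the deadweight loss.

$857.50 thousand

Competitive equilibrium: 176 − 0.05Q = 85 + 0.3Q → Q* = 260, P* = 163.
At Q = 190: demand price = 176 − 0.05·190 = 166.5; supply price = 85 + 0.3·190 = 142.
ΔQ = 260 − 190 = 70; wedge = 166.5 − 142 = 24.5.
The triangle = ½ × 70 × 24.5 = $857.50 thousand.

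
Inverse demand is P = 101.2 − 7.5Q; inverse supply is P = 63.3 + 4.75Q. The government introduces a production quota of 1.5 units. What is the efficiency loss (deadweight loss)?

15.56

Competitive equilibrium: 101.2 − 7.5Q = 63.3 + 4.75Q → Q* = 3.0939, P* = 77.9959.
At Q = 1.5: demand price = 101.2 − 7.5·1.5 = 89.95; supply price = 63.3 + 4.75·1.5 = 70.425.
ΔQ = 3.0939 − 1.5 = 1.5939; wedge = 89.95 − 70.425 = 19.525.
DWL = ½ × 1.5939 × 19.525 = 15.56.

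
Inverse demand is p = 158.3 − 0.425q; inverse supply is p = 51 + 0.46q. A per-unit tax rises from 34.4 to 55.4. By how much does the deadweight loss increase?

Competitive equilibrium: 158.3 − 0.425q = 51 + 0.46q → q* = 121.2429, p* = 106.7718.
For a per-unit tax t: Δq = t/0.885, so DWL = ½·t·(t/0.885) = t²/1.77.
At t = 34.4: DWL = 668.565. At t = 55.4: DWL = 1733.989.
Increase = 1733.989 − 668.565 = 1065.42.

1065.42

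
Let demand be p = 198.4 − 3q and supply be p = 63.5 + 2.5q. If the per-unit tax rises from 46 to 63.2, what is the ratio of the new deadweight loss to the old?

Competitive equilibrium: 198.4 − 3q = 63.5 + 2.5q → q* = 24.5273, p* = 124.8182.
For a per-unit tax t: Δq = t/5.5, so DWL = ½·t·(t/5.5) = t²/11.
At t = 46: DWL = 192.364. At t = 63.2: DWL = 363.113.
Ratio = (63.2/46)² = 1.888.

1.888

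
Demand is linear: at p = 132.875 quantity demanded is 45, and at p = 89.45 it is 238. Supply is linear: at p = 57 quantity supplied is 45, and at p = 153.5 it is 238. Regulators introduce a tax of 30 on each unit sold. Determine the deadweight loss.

Demand slope = (89.45 − 132.875)/(238 − 45) = −0.225, so p = 143 − 0.225q.
Supply slope = (153.5 − 57)/(238 − 45) = 0.5, so p = 34.5 + 0.5q.
Competitive equilibrium: 143 − 0.225q = 34.5 + 0.5q → q* = 149.6552, p* = 109.3276.
With the tax, the buyer price exceeds the seller price by 30: (143 − 0.225q) − (34.5 + 0.5q) = 30 → q' = 108.2759.
Δq = 149.6552 − 108.2759 = 41.3793; the wedge equals the tax, 30.
The triangle = ½ × 41.3793 × 30 = 620.69.

620.69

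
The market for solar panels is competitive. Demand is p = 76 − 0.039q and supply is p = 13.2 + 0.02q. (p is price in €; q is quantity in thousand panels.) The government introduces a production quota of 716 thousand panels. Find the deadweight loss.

Competitive equilibrium: 76 − 0.039q = 13.2 + 0.02q → q* = 1064.40678, p* = 34.48814.
At q = 716: demand price = 76 − 0.039·716 = 48.076; supply price = 13.2 + 0.02·716 = 27.52.
Δq = 1064.40678 − 716 = 348.40678; wedge = 48.076 − 27.52 = 20.556.
Welfare loss = ½ × 348.40678 × 20.556 = €3580.92 thousand.

€3580.92 thousand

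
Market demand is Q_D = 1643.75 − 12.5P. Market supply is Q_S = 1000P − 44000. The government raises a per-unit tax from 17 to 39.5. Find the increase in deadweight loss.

In inverse form: demand P = 131.5 − 0.08Q, supply P = 44 + 0.001Q.
Competitive equilibrium: 131.5 − 0.08Q = 44 + 0.001Q → Q* = 1080.2469, P* = 45.0802.
For a per-unit tax t: ΔQ = t/0.081, so DWL = ½·t·(t/0.081) = t²/0.162.
At t = 17: DWL = 1783.951. At t = 39.5: DWL = 9631.173.
Increase = 9631.173 − 1783.951 = 7847.22.

7847.22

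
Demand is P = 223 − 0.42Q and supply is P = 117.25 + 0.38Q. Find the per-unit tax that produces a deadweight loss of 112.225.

Competitive equilibrium: 223 − 0.42Q = 117.25 + 0.38Q → Q* = 132.1875, P* = 167.4813.
A tax t gives ΔQ = t/0.8 and wedge t, so DWL = t²/1.6.
t²/1.6 = 112.225 → t² = 179.56 → t = 13.4.

13.4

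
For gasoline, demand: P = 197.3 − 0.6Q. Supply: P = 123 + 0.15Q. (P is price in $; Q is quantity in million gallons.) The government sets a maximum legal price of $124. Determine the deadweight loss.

$3201.66 million

Competitive equilibrium: 197.3 − 0.6Q = 123 + 0.15Q → Q* = 99.0667, P* = 137.86.
At the ceiling P = 124, quantity supplied = (124 − 123)/0.15 = 6.6667.
Willingness to pay at Q' = 6.6667: 197.3 − 0.6·6.6667 = 193.3.
ΔQ = 99.0667 − 6.6667 = 92.4; wedge = 193.3 − 124 = 69.3.
Deadweight loss = ½ × 92.4 × 69.3 = $3201.66 million.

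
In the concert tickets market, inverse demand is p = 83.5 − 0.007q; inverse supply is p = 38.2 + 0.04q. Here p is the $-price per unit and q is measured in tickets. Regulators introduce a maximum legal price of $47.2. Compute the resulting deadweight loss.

$12827.93

Competitive equilibrium: 83.5 − 0.007q = 38.2 + 0.04q → q* = 963.8298, p* = 76.7532.
At the ceiling p = 47.2, quantity supplied = (47.2 − 38.2)/0.04 = 225.
Willingness to pay at q' = 225: 83.5 − 0.007·225 = 81.925.
Δq = 963.8298 − 225 = 738.8298; wedge = 81.925 − 47.2 = 34.725.
DWL = ½ × 738.8298 × 34.725 = $12827.93.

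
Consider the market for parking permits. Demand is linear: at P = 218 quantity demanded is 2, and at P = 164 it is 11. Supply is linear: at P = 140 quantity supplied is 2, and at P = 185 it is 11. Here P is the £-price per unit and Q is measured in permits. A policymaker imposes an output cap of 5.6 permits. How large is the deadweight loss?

£67.03

Demand slope = (164 − 218)/(11 − 2) = −6, so P = 230 − 6Q.
Supply slope = (185 − 140)/(11 − 2) = 5, so P = 130 + 5Q.
Competitive equilibrium: 230 − 6Q = 130 + 5Q → Q* = 9.0909, P* = 175.4545.
At Q = 5.6: demand price = 230 − 6·5.6 = 196.4; supply price = 130 + 5·5.6 = 158.
ΔQ = 9.0909 − 5.6 = 3.4909; wedge = 196.4 − 158 = 38.4.
The triangle = ½ × 3.4909 × 38.4 = £67.03.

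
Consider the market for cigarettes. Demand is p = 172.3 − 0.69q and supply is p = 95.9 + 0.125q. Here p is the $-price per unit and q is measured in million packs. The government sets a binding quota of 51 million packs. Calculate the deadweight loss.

$744.46 million

Competitive equilibrium: 172.3 − 0.69q = 95.9 + 0.125q → q* = 93.7423, p* = 107.6178.
At q = 51: demand price = 172.3 − 0.69·51 = 137.11; supply price = 95.9 + 0.125·51 = 102.275.
Δq = 93.7423 − 51 = 42.7423; wedge = 137.11 − 102.275 = 34.835.
Welfare loss = ½ × 42.7423 × 34.835 = $744.46 million.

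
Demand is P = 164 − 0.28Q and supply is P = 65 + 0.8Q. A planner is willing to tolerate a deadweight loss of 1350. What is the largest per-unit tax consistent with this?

54

Competitive equilibrium: 164 − 0.28Q = 65 + 0.8Q → Q* = 91.6667, P* = 138.3333.
A tax t gives ΔQ = t/1.08 and wedge t, so DWL = t²/2.16.
t²/2.16 = 1350 → t² = 2916 → t = 54.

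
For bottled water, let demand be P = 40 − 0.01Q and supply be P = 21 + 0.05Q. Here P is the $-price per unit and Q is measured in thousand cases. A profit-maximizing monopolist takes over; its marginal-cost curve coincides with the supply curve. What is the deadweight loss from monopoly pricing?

$61.39 thousand

Competitive equilibrium: 40 − 0.01Q = 21 + 0.05Q → Q* = 316.6667, P* = 36.8333.
Marginal revenue: MR = 40 − 0.02Q. Set MR = MC: 40 − 0.02Q = 21 + 0.05Q → Q_m = 271.4286.
Price P_m = 40 − 0.01·271.4286 = 37.2857; MC(Q_m) = 21 + 0.05·271.4286 = 34.5714.
Competitive Q* = 316.6667, so ΔQ = 45.2381; wedge = 37.2857 − 34.5714 = 2.7143.
The triangle = ½ × 45.2381 × 2.7143 = $61.39 thousand.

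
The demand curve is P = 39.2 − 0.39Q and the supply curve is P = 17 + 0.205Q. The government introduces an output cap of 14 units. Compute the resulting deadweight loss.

Competitive equilibrium: 39.2 − 0.39Q = 17 + 0.205Q → Q* = 37.3109, P* = 24.6487.
At Q = 14: demand price = 39.2 − 0.39·14 = 33.74; supply price = 17 + 0.205·14 = 19.87.
ΔQ = 37.3109 − 14 = 23.3109; wedge = 33.74 − 19.87 = 13.87.
Welfare loss = ½ × 23.3109 × 13.87 = 161.66.

161.66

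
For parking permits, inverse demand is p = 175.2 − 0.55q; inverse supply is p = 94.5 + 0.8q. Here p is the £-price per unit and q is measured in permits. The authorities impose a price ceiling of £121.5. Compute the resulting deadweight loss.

Competitive equilibrium: 175.2 − 0.55q = 94.5 + 0.8q → q* = 59.7778, p* = 142.3222.
At the ceiling p = 121.5, quantity supplied = (121.5 − 94.5)/0.8 = 33.75.
Willingness to pay at q' = 33.75: 175.2 − 0.55·33.75 = 156.6375.
Δq = 59.7778 − 33.75 = 26.0278; wedge = 156.6375 − 121.5 = 35.1375.
Deadweight loss = ½ × 26.0278 × 35.1375 = £457.28.

£457.28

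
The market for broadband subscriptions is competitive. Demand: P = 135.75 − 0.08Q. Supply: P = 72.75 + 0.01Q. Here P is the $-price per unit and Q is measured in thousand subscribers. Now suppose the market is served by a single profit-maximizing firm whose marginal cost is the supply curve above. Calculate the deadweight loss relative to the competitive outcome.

Competitive equilibrium: 135.75 − 0.08Q = 72.75 + 0.01Q → Q* = 700, P* = 79.75.
Marginal revenue: MR = 135.75 − 0.16Q. Set MR = MC: 135.75 − 0.16Q = 72.75 + 0.01Q → Q_m = 370.5882.
Price P_m = 135.75 − 0.08·370.5882 = 106.1029; MC(Q_m) = 72.75 + 0.01·370.5882 = 76.4559.
Competitive Q* = 700, so ΔQ = 329.4118; wedge = 106.1029 − 76.4559 = 29.647.
Deadweight loss = ½ × 329.4118 × 29.647 = $4883.04 thousand.

$4883.04 thousand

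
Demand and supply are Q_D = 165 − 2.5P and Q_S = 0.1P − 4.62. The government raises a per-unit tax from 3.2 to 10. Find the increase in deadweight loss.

In inverse form: demand P = 66 − 0.4Q, supply P = 46.2 + 10Q.
Competitive equilibrium: 66 − 0.4Q = 46.2 + 10Q → Q* = 1.9038, P* = 65.2385.
For a per-unit tax t: ΔQ = t/10.4, so DWL = ½·t·(t/10.4) = t²/20.8.
At t = 3.2: DWL = 0.492. At t = 10: DWL = 4.808.
Increase = 4.808 − 0.492 = 4.32.

4.32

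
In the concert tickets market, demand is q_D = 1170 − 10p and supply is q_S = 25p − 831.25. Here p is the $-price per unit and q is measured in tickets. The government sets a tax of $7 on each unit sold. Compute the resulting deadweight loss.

In inverse form: demand p = 117 − 0.1q, supply p = 33.25 + 0.04q.
Competitive equilibrium: 117 − 0.1q = 33.25 + 0.04q → q* = 598.2143, p* = 57.1786.
With the tax, the buyer price exceeds the seller price by 7: (117 − 0.1q) − (33.25 + 0.04q) = 7 → q' = 548.2143.
Δq = 598.2143 − 548.2143 = 50; the wedge equals the tax, 7.
Deadweight loss = ½ × 50 × 7 = $175.

$175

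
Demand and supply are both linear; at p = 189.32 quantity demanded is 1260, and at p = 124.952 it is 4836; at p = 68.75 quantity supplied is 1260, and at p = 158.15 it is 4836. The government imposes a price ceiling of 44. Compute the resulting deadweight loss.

309472.79

Demand slope = (124.952 − 189.32)/(4836 − 1260) = −0.018, so p = 212 − 0.018q.
Supply slope = (158.15 − 68.75)/(4836 − 1260) = 0.025, so p = 37.25 + 0.025q.
Competitive equilibrium: 212 − 0.018q = 37.25 + 0.025q → q* = 4063.9535, p* = 138.8488.
At the ceiling p = 44, quantity supplied = (44 − 37.25)/0.025 = 270.
Willingness to pay at q' = 270: 212 − 0.018·270 = 207.14.
Δq = 4063.9535 − 270 = 3793.9535; wedge = 207.14 − 44 = 163.14.
DWL = ½ × 3793.9535 × 163.14 = 309472.79.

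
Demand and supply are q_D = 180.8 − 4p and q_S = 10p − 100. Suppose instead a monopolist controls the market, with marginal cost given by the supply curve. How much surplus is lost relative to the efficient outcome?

In inverse form: demand p = 45.2 − 0.25q, supply p = 10 + 0.1q.
Competitive equilibrium: 45.2 − 0.25q = 10 + 0.1q → q* = 100.5714, p* = 20.0571.
Marginal revenue: MR = 45.2 − 0.5q. Set MR = MC: 45.2 − 0.5q = 10 + 0.1q → q_m = 58.6667.
Price p_m = 45.2 − 0.25·58.6667 = 30.5333; MC(q_m) = 10 + 0.1·58.6667 = 15.8667.
Competitive q* = 100.5714, so Δq = 41.9047; wedge = 30.5333 − 15.8667 = 14.6666.
The triangle = ½ × 41.9047 × 14.6666 = 307.30.

307.30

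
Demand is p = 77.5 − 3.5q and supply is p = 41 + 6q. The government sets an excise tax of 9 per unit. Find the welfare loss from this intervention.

Competitive equilibrium: 77.5 − 3.5q = 41 + 6q → q* = 3.8421, p* = 64.0526.
With the tax, the buyer price exceeds the seller price by 9: (77.5 − 3.5q) − (41 + 6q) = 9 → q' = 2.8947.
Δq = 3.8421 − 2.8947 = 0.9474; the wedge equals the tax, 9.
Deadweight loss = ½ × 0.9474 × 9 = 4.26.

4.26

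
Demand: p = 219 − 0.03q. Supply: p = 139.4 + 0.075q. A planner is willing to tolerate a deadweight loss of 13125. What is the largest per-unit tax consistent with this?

52.5

Competitive equilibrium: 219 − 0.03q = 139.4 + 0.075q → q* = 758.0952, p* = 196.2571.
A tax t gives Δq = t/0.105 and wedge t, so DWL = t²/0.21.
t²/0.21 = 13125 → t² = 2756.25 → t = 52.5.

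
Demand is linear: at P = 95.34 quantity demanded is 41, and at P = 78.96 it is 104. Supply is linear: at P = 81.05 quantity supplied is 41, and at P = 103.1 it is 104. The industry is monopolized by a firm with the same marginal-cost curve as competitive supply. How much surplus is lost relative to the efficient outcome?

Demand slope = (78.96 − 95.34)/(104 − 41) = −0.26, so P = 106 − 0.26Q.
Supply slope = (103.1 − 81.05)/(104 − 41) = 0.35, so P = 66.7 + 0.35Q.
Competitive equilibrium: 106 − 0.26Q = 66.7 + 0.35Q → Q* = 64.4262, P* = 89.2492.
Marginal revenue: MR = 106 − 0.52Q. Set MR = MC: 106 − 0.52Q = 66.7 + 0.35Q → Q_m = 45.1724.
Price P_m = 106 − 0.26·45.1724 = 94.2552; MC(Q_m) = 66.7 + 0.35·45.1724 = 82.5103.
Competitive Q* = 64.4262, so ΔQ = 19.2538; wedge = 94.2552 − 82.5103 = 11.7449.
DWL = ½ × 19.2538 × 11.7449 = 113.07.

113.07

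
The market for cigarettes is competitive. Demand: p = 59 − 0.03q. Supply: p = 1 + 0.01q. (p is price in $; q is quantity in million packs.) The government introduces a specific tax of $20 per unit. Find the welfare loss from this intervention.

Competitive equilibrium: 59 − 0.03q = 1 + 0.01q → q* = 1450, p* = 15.5.
With the tax, the buyer price exceeds the seller price by 20: (59 − 0.03q) − (1 + 0.01q) = 20 → q' = 950.
Δq = 1450 − 950 = 500; the wedge equals the tax, 20.
Deadweight loss = ½ × 500 × 20 = $5000 million.

$5000 million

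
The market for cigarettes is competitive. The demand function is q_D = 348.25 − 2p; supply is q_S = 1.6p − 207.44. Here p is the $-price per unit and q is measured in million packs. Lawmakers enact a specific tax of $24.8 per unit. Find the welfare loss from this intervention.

$273.35 million

In inverse form: demand p = 174.125 − 0.5q, supply p = 129.65 + 0.625q.
Competitive equilibrium: 174.125 − 0.5q = 129.65 + 0.625q → q* = 39.5333, p* = 154.3583.
With the tax, the buyer price exceeds the seller price by 24.8: (174.125 − 0.5q) − (129.65 + 0.625q) = 24.8 → q' = 17.4889.
Δq = 39.5333 − 17.4889 = 22.0444; the wedge equals the tax, 24.8.
Welfare loss = ½ × 22.0444 × 24.8 = $273.35 million.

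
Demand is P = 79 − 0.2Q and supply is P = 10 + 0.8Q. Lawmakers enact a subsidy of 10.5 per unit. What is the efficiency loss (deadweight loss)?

55.125

Competitive equilibrium: 79 − 0.2Q = 10 + 0.8Q → Q* = 69, P* = 65.2.
The subsidy lowers effective supply by 10.5: P = 0.8Q − 0.5.
New quantity: 79 − 0.2Q = 0.8Q − 0.5 → Q' = 79.5.
Overproduction ΔQ = 79.5 − 69 = 10.5; wedge = subsidy = 10.5.
Deadweight loss = ½ × 10.5 × 10.5 = 55.125.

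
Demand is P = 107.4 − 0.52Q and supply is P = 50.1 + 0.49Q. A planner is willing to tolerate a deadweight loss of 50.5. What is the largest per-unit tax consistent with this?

10.1

Competitive equilibrium: 107.4 − 0.52Q = 50.1 + 0.49Q → Q* = 56.7327, P* = 77.899.
A tax t gives ΔQ = t/1.01 and wedge t, so DWL = t²/2.02.
t²/2.02 = 50.5 → t² = 102.01 → t = 10.1.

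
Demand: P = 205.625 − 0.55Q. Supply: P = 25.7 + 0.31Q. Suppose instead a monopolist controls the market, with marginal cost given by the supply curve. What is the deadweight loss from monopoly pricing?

Competitive equilibrium: 205.625 − 0.55Q = 25.7 + 0.31Q → Q* = 209.2151, P* = 90.5567.
Marginal revenue: MR = 205.625 − 1.1Q. Set MR = MC: 205.625 − 1.1Q = 25.7 + 0.31Q → Q_m = 127.6064.
Price P_m = 205.625 − 0.55·127.6064 = 135.4415; MC(Q_m) = 25.7 + 0.31·127.6064 = 65.258.
Competitive Q* = 209.2151, so ΔQ = 81.6087; wedge = 135.4415 − 65.258 = 70.1835.
Deadweight loss = ½ × 81.6087 × 70.1835 = 2863.79.

2863.79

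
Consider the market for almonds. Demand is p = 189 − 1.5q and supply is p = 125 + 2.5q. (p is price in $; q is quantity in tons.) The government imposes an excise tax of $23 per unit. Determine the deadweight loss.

$66.125

Competitive equilibrium: 189 − 1.5q = 125 + 2.5q → q* = 16, p* = 165.
With the tax, the buyer price exceeds the seller price by 23: (189 − 1.5q) − (125 + 2.5q) = 23 → q' = 10.25.
Δq = 16 − 10.25 = 5.75; the wedge equals the tax, 23.
The triangle = ½ × 5.75 × 23 = $66.125.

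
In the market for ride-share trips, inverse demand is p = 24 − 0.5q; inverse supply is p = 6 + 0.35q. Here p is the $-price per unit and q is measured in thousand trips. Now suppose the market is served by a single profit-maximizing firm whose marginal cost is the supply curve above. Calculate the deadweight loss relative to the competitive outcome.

$26.14 thousand

Competitive equilibrium: 24 − 0.5q = 6 + 0.35q → q* = 21.1765, p* = 13.4118.
Marginal revenue: MR = 24 − q. Set MR = MC: 24 − q = 6 + 0.35q → q_m = 13.3333.
Price p_m = 24 − 0.5·13.3333 = 17.3334; MC(q_m) = 6 + 0.35·13.3333 = 10.6667.
Competitive q* = 21.1765, so Δq = 7.8432; wedge = 17.3334 − 10.6667 = 6.6667.
Deadweight loss = ½ × 7.8432 × 6.6667 = $26.14 thousand.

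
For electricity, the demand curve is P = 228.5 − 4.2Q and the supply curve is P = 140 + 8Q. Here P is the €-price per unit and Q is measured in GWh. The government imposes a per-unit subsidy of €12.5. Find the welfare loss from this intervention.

€6.40

Competitive equilibrium: 228.5 − 4.2Q = 140 + 8Q → Q* = 7.2541, P* = 198.0328.
The subsidy lowers effective supply by 12.5: P = 127.5 + 8Q.
New quantity: 228.5 − 4.2Q = 127.5 + 8Q → Q' = 8.2787.
Overproduction ΔQ = 8.2787 − 7.2541 = 1.0246; wedge = subsidy = 12.5.
Welfare loss = ½ × 1.0246 × 12.5 = €6.40.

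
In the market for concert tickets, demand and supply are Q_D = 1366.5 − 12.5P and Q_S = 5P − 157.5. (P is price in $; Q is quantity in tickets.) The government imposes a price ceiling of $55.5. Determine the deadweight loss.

$3491.80

In inverse form: demand P = 109.32 − 0.08Q, supply P = 31.5 + 0.2Q.
Competitive equilibrium: 109.32 − 0.08Q = 31.5 + 0.2Q → Q* = 277.9286, P* = 87.0857.
At the ceiling P = 55.5, quantity supplied = (55.5 − 31.5)/0.2 = 120.
Willingness to pay at Q' = 120: 109.32 − 0.08·120 = 99.72.
ΔQ = 277.9286 − 120 = 157.9286; wedge = 99.72 − 55.5 = 44.22.
Welfare loss = ½ × 157.9286 × 44.22 = $3491.80.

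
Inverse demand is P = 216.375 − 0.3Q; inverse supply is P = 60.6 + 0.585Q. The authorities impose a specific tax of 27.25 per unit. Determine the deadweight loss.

Competitive equilibrium: 216.375 − 0.3Q = 60.6 + 0.585Q → Q* = 176.0169, P* = 163.5699.
With the tax, the buyer price exceeds the seller price by 27.25: (216.375 − 0.3Q) − (60.6 + 0.585Q) = 27.25 → Q' = 145.226.
ΔQ = 176.0169 − 145.226 = 30.7909; the wedge equals the tax, 27.25.
The triangle = ½ × 30.7909 × 27.25 = 419.53.

419.53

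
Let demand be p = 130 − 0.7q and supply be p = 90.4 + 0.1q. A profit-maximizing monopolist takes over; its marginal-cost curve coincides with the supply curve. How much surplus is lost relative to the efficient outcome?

Competitive equilibrium: 130 − 0.7q = 90.4 + 0.1q → q* = 49.5, p* = 95.35.
Marginal revenue: MR = 130 − 1.4q. Set MR = MC: 130 − 1.4q = 90.4 + 0.1q → q_m = 26.4.
Price p_m = 130 − 0.7·26.4 = 111.52; MC(q_m) = 90.4 + 0.1·26.4 = 93.04.
Competitive q* = 49.5, so Δq = 23.1; wedge = 111.52 − 93.04 = 18.48.
The triangle = ½ × 23.1 × 18.48 = 213.444.

213.444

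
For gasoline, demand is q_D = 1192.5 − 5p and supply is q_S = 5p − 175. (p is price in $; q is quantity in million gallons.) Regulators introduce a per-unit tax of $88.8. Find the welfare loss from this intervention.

In inverse form: demand p = 238.5 − 0.2q, supply p = 35 + 0.2q.
Competitive equilibrium: 238.5 − 0.2q = 35 + 0.2q → q* = 508.75, p* = 136.75.
With the tax, the buyer price exceeds the seller price by 88.8: (238.5 − 0.2q) − (35 + 0.2q) = 88.8 → q' = 286.75.
Δq = 508.75 − 286.75 = 222; the wedge equals the tax, 88.8.
The triangle = ½ × 222 × 88.8 = $9856.80 million.

$9856.80 million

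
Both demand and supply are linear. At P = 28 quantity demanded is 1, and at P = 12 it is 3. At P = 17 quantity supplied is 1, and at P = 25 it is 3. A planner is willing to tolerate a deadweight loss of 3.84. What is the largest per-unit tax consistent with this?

9.6

Demand slope = (12 − 28)/(3 − 1) = −8, so P = 36 − 8Q.
Supply slope = (25 − 17)/(3 − 1) = 4, so P = 13 + 4Q.
Competitive equilibrium: 36 − 8Q = 13 + 4Q → Q* = 1.9167, P* = 20.6667.
A tax t gives ΔQ = t/12 and wedge t, so DWL = t²/24.
t²/24 = 3.84 → t² = 92.16 → t = 9.6.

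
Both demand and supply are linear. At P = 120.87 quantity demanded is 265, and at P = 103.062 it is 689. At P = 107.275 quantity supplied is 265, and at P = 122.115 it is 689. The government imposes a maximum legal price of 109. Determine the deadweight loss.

623.64

Demand slope = (103.062 − 120.87)/(689 − 265) = −0.042, so P = 132 − 0.042Q.
Supply slope = (122.115 − 107.275)/(689 − 265) = 0.035, so P = 98 + 0.035Q.
Competitive equilibrium: 132 − 0.042Q = 98 + 0.035Q → Q* = 441.5584, P* = 113.4545.
At the ceiling P = 109, quantity supplied = (109 − 98)/0.035 = 314.2857.
Willingness to pay at Q' = 314.2857: 132 − 0.042·314.2857 = 118.8.
ΔQ = 441.5584 − 314.2857 = 127.2727; wedge = 118.8 − 109 = 9.8.
DWL = ½ × 127.2727 × 9.8 = 623.64.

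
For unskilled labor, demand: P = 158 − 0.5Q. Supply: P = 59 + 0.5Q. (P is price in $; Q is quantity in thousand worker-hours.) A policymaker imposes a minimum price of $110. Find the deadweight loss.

$4.50 thousand

Competitive equilibrium: 158 − 0.5Q = 59 + 0.5Q → Q* = 99, P* = 108.5.
At the floor P = 110, quantity demanded = (158 − 110)/0.5 = 96.
Sellers' marginal cost at Q' = 96: 59 + 0.5·96 = 107.
ΔQ = 99 − 96 = 3; wedge = 110 − 107 = 3.
Deadweight loss = ½ × 3 × 3 = $4.50 thousand.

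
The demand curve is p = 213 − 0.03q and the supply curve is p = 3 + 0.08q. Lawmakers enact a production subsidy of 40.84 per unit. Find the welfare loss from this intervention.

Competitive equilibrium: 213 − 0.03q = 3 + 0.08q → q* = 1909.0909, p* = 155.7273.
The subsidy lowers effective supply by 40.84: p = 0.08q − 37.84.
New quantity: 213 − 0.03q = 0.08q − 37.84 → q' = 2280.3636.
Overproduction Δq = 2280.3636 − 1909.0909 = 371.2727; wedge = subsidy = 40.84.
DWL = ½ × 371.2727 × 40.84 = 7581.39.

7581.39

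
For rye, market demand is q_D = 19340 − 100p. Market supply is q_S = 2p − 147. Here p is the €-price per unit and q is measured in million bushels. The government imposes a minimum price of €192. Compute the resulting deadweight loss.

In inverse form: demand p = 193.4 − 0.01q, supply p = 73.5 + 0.5q.
Competitive equilibrium: 193.4 − 0.01q = 73.5 + 0.5q → q* = 235.098, p* = 191.049.
At the floor p = 192, quantity demanded = (193.4 − 192)/0.01 = 140.
Sellers' marginal cost at q' = 140: 73.5 + 0.5·140 = 143.5.
Δq = 235.098 − 140 = 95.098; wedge = 192 − 143.5 = 48.5.
Welfare loss = ½ × 95.098 × 48.5 = €2306.13 million.

€2306.13 million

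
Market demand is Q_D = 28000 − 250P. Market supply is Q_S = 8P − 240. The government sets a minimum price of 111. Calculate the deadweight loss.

In inverse form: demand P = 112 − 0.004Q, supply P = 30 + 0.125Q.
Competitive equilibrium: 112 − 0.004Q = 30 + 0.125Q → Q* = 635.6589, P* = 109.4574.
At the floor P = 111, quantity demanded = (112 − 111)/0.004 = 250.
Sellers' marginal cost at Q' = 250: 30 + 0.125·250 = 61.25.
ΔQ = 635.6589 − 250 = 385.6589; wedge = 111 − 61.25 = 49.75.
Deadweight loss = ½ × 385.6589 × 49.75 = 9593.27.

9593.27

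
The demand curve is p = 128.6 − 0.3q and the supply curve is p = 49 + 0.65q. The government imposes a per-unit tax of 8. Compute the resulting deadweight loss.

33.68

Competitive equilibrium: 128.6 − 0.3q = 49 + 0.65q → q* = 83.7895, p* = 103.4632.
With the tax, the buyer price exceeds the seller price by 8: (128.6 − 0.3q) − (49 + 0.65q) = 8 → q' = 75.3684.
Δq = 83.7895 − 75.3684 = 8.4211; the wedge equals the tax, 8.
Welfare loss = ½ × 8.4211 × 8 = 33.68.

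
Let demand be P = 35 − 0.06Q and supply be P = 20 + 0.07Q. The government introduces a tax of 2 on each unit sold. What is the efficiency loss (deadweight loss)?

15.38

Competitive equilibrium: 35 − 0.06Q = 20 + 0.07Q → Q* = 115.3846, P* = 28.0769.
With the tax, the buyer price exceeds the seller price by 2: (35 − 0.06Q) − (20 + 0.07Q) = 2 → Q' = 100.
ΔQ = 115.3846 − 100 = 15.3846; the wedge equals the tax, 2.
Welfare loss = ½ × 15.3846 × 2 = 15.38.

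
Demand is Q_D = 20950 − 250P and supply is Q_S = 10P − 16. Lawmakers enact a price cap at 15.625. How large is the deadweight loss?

21979.10

In inverse form: demand P = 83.8 − 0.004Q, supply P = 1.6 + 0.1Q.
Competitive equilibrium: 83.8 − 0.004Q = 1.6 + 0.1Q → Q* = 790.3846, P* = 80.6385.
At the ceiling P = 15.625, quantity supplied = (15.625 − 1.6)/0.1 = 140.25.
Willingness to pay at Q' = 140.25: 83.8 − 0.004·140.25 = 83.239.
ΔQ = 790.3846 − 140.25 = 650.1346; wedge = 83.239 − 15.625 = 67.614.
DWL = ½ × 650.1346 × 67.614 = 21979.10.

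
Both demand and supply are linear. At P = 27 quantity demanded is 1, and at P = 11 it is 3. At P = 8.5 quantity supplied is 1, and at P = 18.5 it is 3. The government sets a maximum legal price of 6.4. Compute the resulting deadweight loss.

Demand slope = (11 − 27)/(3 − 1) = −8, so P = 35 − 8Q.
Supply slope = (18.5 − 8.5)/(3 − 1) = 5, so P = 3.5 + 5Q.
Competitive equilibrium: 35 − 8Q = 3.5 + 5Q → Q* = 2.4231, P* = 15.6154.
At the ceiling P = 6.4, quantity supplied = (6.4 − 3.5)/5 = 0.58.
Willingness to pay at Q' = 0.58: 35 − 8·0.58 = 30.36.
ΔQ = 2.4231 − 0.58 = 1.8431; wedge = 30.36 − 6.4 = 23.96.
Welfare loss = ½ × 1.8431 × 23.96 = 22.08.

22.08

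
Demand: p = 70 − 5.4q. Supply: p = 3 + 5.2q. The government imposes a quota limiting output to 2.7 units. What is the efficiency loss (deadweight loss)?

69.48

Competitive equilibrium: 70 − 5.4q = 3 + 5.2q → q* = 6.3208, p* = 35.8679.
At q = 2.7: demand price = 70 − 5.4·2.7 = 55.42; supply price = 3 + 5.2·2.7 = 17.04.
Δq = 6.3208 − 2.7 = 3.6208; wedge = 55.42 − 17.04 = 38.38.
Deadweight loss = ½ × 3.6208 × 38.38 = 69.48.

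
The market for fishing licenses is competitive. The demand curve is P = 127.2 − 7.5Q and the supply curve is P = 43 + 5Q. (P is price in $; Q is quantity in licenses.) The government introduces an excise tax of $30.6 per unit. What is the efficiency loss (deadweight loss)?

Competitive equilibrium: 127.2 − 7.5Q = 43 + 5Q → Q* = 6.736, P* = 76.68.
With the tax, the buyer price exceeds the seller price by 30.6: (127.2 − 7.5Q) − (43 + 5Q) = 30.6 → Q' = 4.288.
ΔQ = 6.736 − 4.288 = 2.448; the wedge equals the tax, 30.6.
Welfare loss = ½ × 2.448 × 30.6 = $37.45.

$37.45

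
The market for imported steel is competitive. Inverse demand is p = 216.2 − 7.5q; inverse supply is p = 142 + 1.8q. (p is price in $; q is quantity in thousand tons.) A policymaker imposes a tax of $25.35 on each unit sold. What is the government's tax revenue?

$133.16 thousand

Competitive equilibrium: 216.2 − 7.5q = 142 + 1.8q → q* = 7.9785, p* = 156.3613.
With the tax, the buyer price exceeds the seller price by 25.35: (216.2 − 7.5q) − (142 + 1.8q) = 25.35 → q' = 5.2527.
Tax revenue = 25.35 × 5.2527 = $133.16 thousand.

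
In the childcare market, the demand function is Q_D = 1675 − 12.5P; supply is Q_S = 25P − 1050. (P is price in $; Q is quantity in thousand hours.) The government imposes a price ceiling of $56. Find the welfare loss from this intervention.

In inverse form: demand P = 134 − 0.08Q, supply P = 42 + 0.04Q.
Competitive equilibrium: 134 − 0.08Q = 42 + 0.04Q → Q* = 766.6667, P* = 72.6667.
At the ceiling P = 56, quantity supplied = (56 − 42)/0.04 = 350.
Willingness to pay at Q' = 350: 134 − 0.08·350 = 106.
ΔQ = 766.6667 − 350 = 416.6667; wedge = 106 − 56 = 50.
Deadweight loss = ½ × 416.6667 × 50 = $10416.67 thousand.

$10416.67 thousand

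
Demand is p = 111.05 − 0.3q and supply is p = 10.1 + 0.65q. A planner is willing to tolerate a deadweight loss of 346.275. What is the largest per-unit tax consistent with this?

25.65

Competitive equilibrium: 111.05 − 0.3q = 10.1 + 0.65q → q* = 106.2632, p* = 79.1711.
A tax t gives Δq = t/0.95 and wedge t, so DWL = t²/1.9.
t²/1.9 = 346.275 → t² = 657.9225 → t = 25.65.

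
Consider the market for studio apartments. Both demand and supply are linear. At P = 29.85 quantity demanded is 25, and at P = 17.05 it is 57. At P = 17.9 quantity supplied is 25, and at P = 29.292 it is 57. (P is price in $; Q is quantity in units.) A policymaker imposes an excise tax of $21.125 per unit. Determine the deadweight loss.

Demand slope = (17.05 − 29.85)/(57 − 25) = −0.4, so P = 39.85 − 0.4Q.
Supply slope = (29.292 − 17.9)/(57 − 25) = 0.356, so P = 9 + 0.356Q.
Competitive equilibrium: 39.85 − 0.4Q = 9 + 0.356Q → Q* = 40.8069, P* = 23.5272.
With the tax, the buyer price exceeds the seller price by 21.125: (39.85 − 0.4Q) − (9 + 0.356Q) = 21.125 → Q' = 12.8638.
ΔQ = 40.8069 − 12.8638 = 27.9431; the wedge equals the tax, 21.125.
Welfare loss = ½ × 27.9431 × 21.125 = $295.15.

$295.15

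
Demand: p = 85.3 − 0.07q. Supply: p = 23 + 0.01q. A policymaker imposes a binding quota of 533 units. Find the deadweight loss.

2415.72

Competitive equilibrium: 85.3 − 0.07q = 23 + 0.01q → q* = 778.75, p* = 30.7875.
At q = 533: demand price = 85.3 − 0.07·533 = 47.99; supply price = 23 + 0.01·533 = 28.33.
Δq = 778.75 − 533 = 245.75; wedge = 47.99 − 28.33 = 19.66.
The triangle = ½ × 245.75 × 19.66 = 2415.72.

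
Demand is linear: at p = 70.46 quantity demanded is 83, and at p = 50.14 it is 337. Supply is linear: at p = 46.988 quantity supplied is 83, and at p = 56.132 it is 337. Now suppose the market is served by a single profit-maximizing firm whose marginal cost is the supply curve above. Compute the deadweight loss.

Demand slope = (50.14 − 70.46)/(337 − 83) = −0.08, so p = 77.1 − 0.08q.
Supply slope = (56.132 − 46.988)/(337 − 83) = 0.036, so p = 44 + 0.036q.
Competitive equilibrium: 77.1 − 0.08q = 44 + 0.036q → q* = 285.3448, p* = 54.2724.
Marginal revenue: MR = 77.1 − 0.16q. Set MR = MC: 77.1 − 0.16q = 44 + 0.036q → q_m = 168.8776.
Price p_m = 77.1 − 0.08·168.8776 = 63.5898; MC(q_m) = 44 + 0.036·168.8776 = 50.0796.
Competitive q* = 285.3448, so Δq = 116.4672; wedge = 63.5898 − 50.0796 = 13.5102.
Deadweight loss = ½ × 116.4672 × 13.5102 = 786.75.

786.75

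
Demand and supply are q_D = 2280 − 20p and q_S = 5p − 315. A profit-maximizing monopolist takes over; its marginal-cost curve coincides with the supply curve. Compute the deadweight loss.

144.50

In inverse form: demand p = 114 − 0.05q, supply p = 63 + 0.2q.
Competitive equilibrium: 114 − 0.05q = 63 + 0.2q → q* = 204, p* = 103.8.
Marginal revenue: MR = 114 − 0.1q. Set MR = MC: 114 − 0.1q = 63 + 0.2q → q_m = 170.
Price p_m = 114 − 0.05·170 = 105.5; MC(q_m) = 63 + 0.2·170 = 97.
Competitive q* = 204, so Δq = 34; wedge = 105.5 − 97 = 8.5.
Welfare loss = ½ × 34 × 8.5 = 144.50.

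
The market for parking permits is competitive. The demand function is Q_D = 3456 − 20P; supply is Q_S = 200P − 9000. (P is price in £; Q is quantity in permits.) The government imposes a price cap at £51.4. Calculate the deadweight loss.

£29952.36

In inverse form: demand P = 172.8 − 0.05Q, supply P = 45 + 0.005Q.
Competitive equilibrium: 172.8 − 0.05Q = 45 + 0.005Q → Q* = 2323.6364, P* = 56.6182.
At the ceiling P = 51.4, quantity supplied = (51.4 − 45)/0.005 = 1280.
Willingness to pay at Q' = 1280: 172.8 − 0.05·1280 = 108.8.
ΔQ = 2323.6364 − 1280 = 1043.6364; wedge = 108.8 − 51.4 = 57.4.
Welfare loss = ½ × 1043.6364 × 57.4 = £29952.36.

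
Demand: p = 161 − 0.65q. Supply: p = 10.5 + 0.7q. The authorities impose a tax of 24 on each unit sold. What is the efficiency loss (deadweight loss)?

Competitive equilibrium: 161 − 0.65q = 10.5 + 0.7q → q* = 111.4815, p* = 88.537.
With the tax, the buyer price exceeds the seller price by 24: (161 − 0.65q) − (10.5 + 0.7q) = 24 → q' = 93.7037.
Δq = 111.4815 − 93.7037 = 17.7778; the wedge equals the tax, 24.
DWL = ½ × 17.7778 × 24 = 213.33.

213.33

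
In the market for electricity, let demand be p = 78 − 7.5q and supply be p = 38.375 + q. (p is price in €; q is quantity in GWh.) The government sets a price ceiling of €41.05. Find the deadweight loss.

Competitive equilibrium: 78 − 7.5q = 38.375 + q → q* = 4.6618, p* = 43.0368.
At the ceiling p = 41.05, quantity supplied = (41.05 − 38.375)/1 = 2.675.
Willingness to pay at q' = 2.675: 78 − 7.5·2.675 = 57.9375.
Δq = 4.6618 − 2.675 = 1.9868; wedge = 57.9375 − 41.05 = 16.8875.
The triangle = ½ × 1.9868 × 16.8875 = €16.78.

€16.78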